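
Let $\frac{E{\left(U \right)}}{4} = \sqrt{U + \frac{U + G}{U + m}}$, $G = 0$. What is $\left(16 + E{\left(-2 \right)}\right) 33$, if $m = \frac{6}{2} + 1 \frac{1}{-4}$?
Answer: $528 + 44 i \sqrt{42} \approx 528.0 + 285.15 i$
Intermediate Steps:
$m = \frac{11}{4}$ ($m = 6 \cdot \frac{1}{2} + 1 \left(- \frac{1}{4}\right) = 3 - \frac{1}{4} = \frac{11}{4} \approx 2.75$)
$E{\left(U \right)} = 4 \sqrt{U + \frac{U}{\frac{11}{4} + U}}$ ($E{\left(U \right)} = 4 \sqrt{U + \frac{U + 0}{U + \frac{11}{4}}} = 4 \sqrt{U + \frac{U}{\frac{11}{4} + U}}$)
$\left(16 + E{\left(-2 \right)}\right) 33 = \left(16 + 4 \sqrt{- \frac{2 \left(15 + 4 \left(-2\right)\right)}{11 + 4 \left(-2\right)}}\right) 33 = \left(16 + 4 \sqrt{- \frac{2 \left(15 - 8\right)}{11 - 8}}\right) 33 = \left(16 + 4 \sqrt{\left(-2\right) \frac{1}{3} \cdot 7}\right) 33 = \left(16 + 4 \sqrt{- \frac{14}{3}}\right) 33 = \left(16 + 4 \frac{i \sqrt{42}}{3}\right) 33 = \left(16 + \frac{4 i \sqrt{42}}{3}\right) 33 = 528 + 44 i \sqrt{42}$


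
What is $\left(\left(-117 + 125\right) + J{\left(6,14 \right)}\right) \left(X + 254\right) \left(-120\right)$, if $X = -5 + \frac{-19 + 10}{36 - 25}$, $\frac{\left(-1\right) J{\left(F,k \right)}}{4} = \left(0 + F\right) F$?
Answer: $\frac{44553600}{11} \approx 4.0503 \cdot 10^{6}$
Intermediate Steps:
$J{\left(F,k \right)} = - 4 F^{2}$ ($J{\left(F,k \right)} = - 4 \left(0 + F\right) F = - 4 F F = - 4 F^{2}$)
$X = - \frac{64}{11}$ ($X = -5 - \frac{9}{11} = - \frac{64}{11} \approx -5.8182$)
$\left(\left(-117 + 125\right) + J{\left(6,14 \right)}\right) \left(X + 254\right) \left(-120\right) = \left(\left(-117 + 125\right) - 4 \cdot 6^{2}\right) \left(- \frac{64}{11} + 254\right) \left(-120\right) = \left(8 - 144\right) \frac{2730}{11} \left(-120\right) = \left(-136\right) \frac{2730}{11} \left(-120\right) = \left(- \frac{371280}{11}\right) \left(-120\right) = \frac{44553600}{11}$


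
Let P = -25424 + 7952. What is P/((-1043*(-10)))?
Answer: -1248/745 ≈ -1.6752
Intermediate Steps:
P = -17472
P/((-1043*(-10))) = -17472/((-1043*(-10))) = -17472/10430 = -17472*1/10430 = -1248/745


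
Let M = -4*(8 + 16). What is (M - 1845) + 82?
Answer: -1859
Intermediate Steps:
M = -96 (M = -4*24 = -96)
(M - 1845) + 82 = (-96 - 1845) + 82 = -1941 + 82 = -1859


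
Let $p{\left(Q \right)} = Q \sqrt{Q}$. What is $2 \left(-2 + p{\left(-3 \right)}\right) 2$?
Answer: $-8 - 12 i \sqrt{3} \approx -8.0 - 20.785 i$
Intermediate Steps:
$p{\left(Q \right)} = Q^{\frac{3}{2}}$
$2 \left(-2 + p{\left(-3 \right)}\right) 2 = 2 \left(-2 + \left(-3\right)^{\frac{3}{2}}\right) 2 = 2 \left(-2 - 3 i \sqrt{3}\right) 2 = \left(-4 - 6 i \sqrt{3}\right) 2 = -8 - 12 i \sqrt{3}$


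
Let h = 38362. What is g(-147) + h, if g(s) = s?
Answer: 38215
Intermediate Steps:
g(-147) + h = -147 + 38362 = 38215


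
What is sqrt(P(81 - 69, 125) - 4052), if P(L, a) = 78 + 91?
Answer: I*sqrt(3883) ≈ 62.314*I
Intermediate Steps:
P(L, a) = 169
sqrt(P(81 - 69, 125) - 4052) = sqrt(169 - 4052) = sqrt(-3883) = I*sqrt(3883)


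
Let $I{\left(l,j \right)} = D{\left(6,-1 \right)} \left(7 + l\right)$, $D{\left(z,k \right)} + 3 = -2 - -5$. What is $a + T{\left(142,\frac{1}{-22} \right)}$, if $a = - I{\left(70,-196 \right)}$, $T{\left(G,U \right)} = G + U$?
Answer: $\frac{3123}{22} \approx 141.95$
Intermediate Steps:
$D{\left(z,k \right)} = 0$ ($D{\left(z,k \right)} = -3 - -3 = -3 + \left(-2 + 5\right) = -3 + 3 = 0$)
$I{\left(l,j \right)} = 0$ ($I{\left(l,j \right)} = 0 \left(7 + l\right) = 0$)
$a = 0$ ($a = \left(-1\right) 0 = 0$)
$a + T{\left(142,\frac{1}{-22} \right)} = 0 + \left(142 + \frac{1}{-22}\right) = 0 + \left(142 - \frac{1}{22}\right) = 0 + \frac{3123}{22} = \frac{3123}{22}$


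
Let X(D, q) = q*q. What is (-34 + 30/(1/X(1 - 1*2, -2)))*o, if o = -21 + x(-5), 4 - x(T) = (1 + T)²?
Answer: -2838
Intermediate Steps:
X(D, q) = q²
x(T) = 4 - (1 + T)²
o = -33 (o = -21 + (4 - (1 - 5)²) = -21 + (4 - 1*(-4)²) = -21 + (4 - 1*16) = -21 + (4 - 16) = -21 - 12 = -33)
(-34 + 30/(1/X(1 - 1*2, -2)))*o = (-34 + 30/(1/((-2)²)))*(-33) = (-34 + 30/(1/4))*(-33) = (-34 + 30/(¼))*(-33) = (-34 + 30*4)*(-33) = (-34 + 120)*(-33) = 86*(-33) = -2838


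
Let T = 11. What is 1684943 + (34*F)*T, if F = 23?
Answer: 1693545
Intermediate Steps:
1684943 + (34*F)*T = 1684943 + (34*23)*11 = 1684943 + 782*11 = 1684943 + 8602 = 1693545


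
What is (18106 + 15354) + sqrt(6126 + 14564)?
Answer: 33460 + sqrt(20690) ≈ 33604.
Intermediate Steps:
(18106 + 15354) + sqrt(6126 + 14564) = 33460 + sqrt(20690)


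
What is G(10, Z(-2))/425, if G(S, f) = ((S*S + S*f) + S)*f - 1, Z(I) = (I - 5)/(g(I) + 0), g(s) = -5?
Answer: 863/2125 ≈ 0.40612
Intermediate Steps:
Z(I) = 1 - I/5 (Z(I) = (I - 5)/(-5 + 0) = (-5 + I)/(-5) = (-5 + I)*(-⅕) = 1 - I/5)
G(S, f) = -1 + f*(S + S² + S*f) (G(S, f) = ((S² + S*f) + S)*f - 1 = (S + S² + S*f)*f - 1 = f*(S + S² + S*f) - 1 = -1 + f*(S + S² + S*f))
G(10, Z(-2))/425 = (-1 + 10*(1 - ⅕*(-2)) + 10*(1 - ⅕*(-2))² + (1 - ⅕*(-2))*10²)/425 = (-1 + 10*(1 + ⅖) + 10*(1 + ⅖)² + (1 + ⅖)*100)*(1/425) = (-1 + 10*(7/5) + 10*(7/5)² + (7/5)*100)*(1/425) = (-1 + 14 + 10*(49/25) + 140)*(1/425) = (-1 + 14 + 98/5 + 140)*(1/425) = (863/5)*(1/425) = 863/2125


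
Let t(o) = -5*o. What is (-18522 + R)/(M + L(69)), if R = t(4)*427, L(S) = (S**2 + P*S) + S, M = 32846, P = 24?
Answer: -13531/19666 ≈ -0.68804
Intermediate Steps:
L(S) = S**2 + 25*S (L(S) = (S**2 + 24*S) + S = S**2 + 25*S)
R = -8540 (R = -5*4*427 = -20*427 = -8540)
(-18522 + R)/(M + L(69)) = (-18522 - 8540)/(32846 + 69*(25 + 69)) = -27062/(32846 + 69*94) = -27062/(32846 + 6486) = -27062/39332 = -27062*1/39332 = -13531/19666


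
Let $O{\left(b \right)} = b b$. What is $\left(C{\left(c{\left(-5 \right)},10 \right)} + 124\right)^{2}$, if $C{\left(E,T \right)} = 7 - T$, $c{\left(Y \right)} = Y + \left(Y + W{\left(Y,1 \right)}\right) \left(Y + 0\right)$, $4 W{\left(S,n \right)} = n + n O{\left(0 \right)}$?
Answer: $14641$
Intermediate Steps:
$O{\left(b \right)} = b^{2}$
$W{\left(S,n \right)} = \frac{n}{4}$ ($W{\left(S,n \right)} = \frac{n + n 0^{2}}{4} = \frac{n + n 0}{4} = \frac{n + 0}{4} = \frac{n}{4}$)
$c{\left(Y \right)} = Y + Y \left(\frac{1}{4} + Y\right)$ ($c{\left(Y \right)} = Y + \left(Y + \frac{1}{4} \cdot 1\right) \left(Y + 0\right) = Y + \left(Y + \frac{1}{4}\right) Y = Y + \left(\frac{1}{4} + Y\right) Y = Y + Y \left(\frac{1}{4} + Y\right)$)
$\left(C{\left(c{\left(-5 \right)},10 \right)} + 124\right)^{2} = \left(\left(7 - 10\right) + 124\right)^{2} = \left(-3 + 124\right)^{2} = 121^{2} = 14641$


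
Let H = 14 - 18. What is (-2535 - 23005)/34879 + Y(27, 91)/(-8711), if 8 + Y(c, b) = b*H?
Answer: -6758192/9800999 ≈ -0.68954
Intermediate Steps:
H = -4
Y(c, b) = -8 - 4*b (Y(c, b) = -8 + b*(-4) = -8 - 4*b)
(-2535 - 23005)/34879 + Y(27, 91)/(-8711) = (-2535 - 23005)/34879 + (-8 - 4*91)/(-8711) = -25540*1/34879 + (-8 - 364)*(-1/8711) = -25540/34879 - 372*(-1/8711) = -25540/34879 + 12/281 = -6758192/9800999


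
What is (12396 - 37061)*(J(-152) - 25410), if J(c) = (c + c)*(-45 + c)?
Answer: -850399870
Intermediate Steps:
J(c) = 2*c*(-45 + c) (J(c) = (2*c)*(-45 + c) = 2*c*(-45 + c))
(12396 - 37061)*(J(-152) - 25410) = (12396 - 37061)*(2*(-152)*(-45 - 152) - 25410) = -24665*(2*(-152)*(-197) - 25410) = -24665*(59888 - 25410) = -24665*34478 = -850399870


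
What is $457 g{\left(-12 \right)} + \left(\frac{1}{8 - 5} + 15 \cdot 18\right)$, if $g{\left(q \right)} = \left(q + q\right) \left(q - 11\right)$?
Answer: $\frac{757603}{3} \approx 2.5253 \cdot 10^{5}$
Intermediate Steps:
$g{\left(q \right)} = 2 q \left(-11 + q\right)$
$457 g{\left(-12 \right)} + \left(\frac{1}{8 - 5} + 15 \cdot 18\right) = 457 \cdot 2 \left(-12\right) \left(-11 - 12\right) + \left(\frac{1}{8 - 5} + 15 \cdot 18\right) = 457 \cdot 2 \left(-12\right) \left(-23\right) + \left(\frac{1}{3} + 270\right) = 457 \cdot 552 + \left(\frac{1}{3} + 270\right) = 252264 + \frac{811}{3} = \frac{757603}{3}$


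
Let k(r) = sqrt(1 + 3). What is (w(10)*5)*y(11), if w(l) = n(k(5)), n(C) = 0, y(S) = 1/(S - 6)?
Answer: 0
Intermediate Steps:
y(S) = 1/(-6 + S)
k(r) = 2 (k(r) = sqrt(4) = 2)
w(l) = 0
(w(10)*5)*y(11) = (0*5)/(-6 + 11) = 0/5 = 0*(1/5) = 0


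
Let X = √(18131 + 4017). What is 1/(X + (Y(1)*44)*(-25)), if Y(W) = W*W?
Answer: -275/296963 - 7*√113/593926 ≈ -0.0010513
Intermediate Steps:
Y(W) = W²
X = 14*√113 (X = √22148 = 14*√113 ≈ 148.82)
1/(X + (Y(1)*44)*(-25)) = 1/(14*√113 + (1²*44)*(-25)) = 1/(14*√113 + (1*44)*(-25)) = 1/(14*√113 + 44*(-25)) = 1/(14*√113 - 1100) = 1/(-1100 + 14*√113)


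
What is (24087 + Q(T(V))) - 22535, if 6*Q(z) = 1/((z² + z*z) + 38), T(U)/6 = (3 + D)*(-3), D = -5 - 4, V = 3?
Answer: 217584193/140196 ≈ 1552.0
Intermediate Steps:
D = -9
T(U) = 108 (T(U) = 6*((3 - 9)*(-3)) = 6*(-6*(-3)) = 6*18 = 108)
Q(z) = 1/(6*(38 + 2*z²)) (Q(z) = 1/(6*((z² + z*z) + 38)) = 1/(6*((z² + z²) + 38)) = 1/(6*(2*z² + 38)) = 1/(6*(38 + 2*z²)))
(24087 + Q(T(V))) - 22535 = (24087 + 1/(12*(19 + 108²))) - 22535 = (24087 + 1/(12*(19 + 11664))) - 22535 = (24087 + (1/12)/11683) - 22535 = (24087 + (1/12)*(1/11683)) - 22535 = (24087 + 1/140196) - 22535 = 3376901053/140196 - 22535 = 217584193/140196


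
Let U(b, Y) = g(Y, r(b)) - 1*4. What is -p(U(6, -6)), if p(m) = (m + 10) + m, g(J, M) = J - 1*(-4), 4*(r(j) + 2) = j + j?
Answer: 2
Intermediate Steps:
r(j) = -2 + j/2 (r(j) = -2 + (j + j)/4 = -2 + (2*j)/4 = -2 + j/2)
g(J, M) = 4 + J (g(J, M) = J + 4 = 4 + J)
U(b, Y) = Y (U(b, Y) = (4 + Y) - 1*4 = (4 + Y) - 4 = Y)
p(m) = 10 + 2*m (p(m) = (10 + m) + m = 10 + 2*m)
-p(U(6, -6)) = -(10 + 2*(-6)) = -(10 - 12) = -1*(-2) = 2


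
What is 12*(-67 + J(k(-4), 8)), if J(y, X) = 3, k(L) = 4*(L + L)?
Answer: -768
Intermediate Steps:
k(L) = 8*L (k(L) = 4*(2*L) = 8*L)
12*(-67 + J(k(-4), 8)) = 12*(-67 + 3) = 12*(-64) = -768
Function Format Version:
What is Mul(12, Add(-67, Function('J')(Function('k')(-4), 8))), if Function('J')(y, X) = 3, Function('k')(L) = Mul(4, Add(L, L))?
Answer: -768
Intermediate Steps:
Function('k')(L) = Mul(8, L) (Function('k')(L) = Mul(4, Mul(2, L)) = Mul(8, L))
Mul(12, Add(-67, Function('J')(Function('k')(-4), 8))) = Mul(12, Add(-67, 3)) = Mul(12, -64) = -768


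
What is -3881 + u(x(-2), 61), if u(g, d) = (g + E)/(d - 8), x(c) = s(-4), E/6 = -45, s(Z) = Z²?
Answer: -205947/53 ≈ -3885.8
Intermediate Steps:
E = -270 (E = 6*(-45) = -270)
x(c) = 16 (x(c) = (-4)² = 16)
u(g, d) = (-270 + g)/(-8 + d) (u(g, d) = (g - 270)/(d - 8) = (-270 + g)/(-8 + d))
-3881 + u(x(-2), 61) = -3881 + (-270 + 16)/(-8 + 61) = -3881 - 254/53 = -205947/53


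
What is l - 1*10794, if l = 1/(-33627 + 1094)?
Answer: -351161203/32533 ≈ -10794.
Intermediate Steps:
l = -1/32533 (l = 1/(-32533) = -1/32533 ≈ -3.0738e-5)
l - 1*10794 = -1/32533 - 1*10794 = -1/32533 - 10794 = -351161203/32533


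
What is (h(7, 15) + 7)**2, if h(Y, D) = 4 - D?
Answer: 16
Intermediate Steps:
(h(7, 15) + 7)**2 = ((4 - 1*15) + 7)**2 = ((4 - 15) + 7)**2 = (-11 + 7)**2 = (-4)**2 = 16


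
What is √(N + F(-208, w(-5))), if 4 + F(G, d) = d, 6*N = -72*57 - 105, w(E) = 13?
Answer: I*√2770/2 ≈ 26.315*I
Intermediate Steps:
N = -1403/2 (N = (-72*57 - 105)/6 = (-4104 - 105)/6 = (⅙)*(-4209) = -1403/2 ≈ -701.50)
F(G, d) = -4 + d
√(N + F(-208, w(-5))) = √(-1403/2 + (-4 + 13)) = √(-1403/2 + 9) = √(-1385/2) = I*√2770/2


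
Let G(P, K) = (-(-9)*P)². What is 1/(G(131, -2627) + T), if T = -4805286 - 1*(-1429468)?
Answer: -1/1985777 ≈ -5.0358e-7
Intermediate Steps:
G(P, K) = 81*P² (G(P, K) = (9*P)² = 81*P²)
T = -3375818 (T = -4805286 + 1429468 = -3375818)
1/(G(131, -2627) + T) = 1/(81*131² - 3375818) = 1/(81*17161 - 3375818) = 1/(1390041 - 3375818) = 1/(-1985777) = -1/1985777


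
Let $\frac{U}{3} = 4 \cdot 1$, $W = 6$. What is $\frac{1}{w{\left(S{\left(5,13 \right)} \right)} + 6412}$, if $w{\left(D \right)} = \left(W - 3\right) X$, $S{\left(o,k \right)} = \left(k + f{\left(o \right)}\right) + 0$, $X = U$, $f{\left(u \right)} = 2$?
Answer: $\frac{1}{6448} \approx 0.00015509$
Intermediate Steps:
$U = 12$ ($U = 3 \cdot 4 \cdot 1 = 3 \cdot 4 = 12$)
$X = 12$
$S{\left(o,k \right)} = 2 + k$ ($S{\left(o,k \right)} = \left(k + 2\right) + 0 = \left(2 + k\right) + 0 = 2 + k$)
$w{\left(D \right)} = 36$ ($w{\left(D \right)} = \left(6 - 3\right) 12 = 3 \cdot 12 = 36$)
$\frac{1}{w{\left(S{\left(5,13 \right)} \right)} + 6412} = \frac{1}{36 + 6412} = \frac{1}{6448}$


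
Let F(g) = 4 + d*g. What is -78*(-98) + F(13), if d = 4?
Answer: 7700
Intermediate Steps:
F(g) = 4 + 4*g
-78*(-98) + F(13) = -78*(-98) + (4 + 4*13) = 7644 + (4 + 52) = 7644 + 56 = 7700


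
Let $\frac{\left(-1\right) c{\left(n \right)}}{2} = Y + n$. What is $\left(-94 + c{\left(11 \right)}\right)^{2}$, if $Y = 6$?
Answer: $16384$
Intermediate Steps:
$c{\left(n \right)} = -12 - 2 n$ ($c{\left(n \right)} = - 2 \left(6 + n\right) = -12 - 2 n$)
$\left(-94 + c{\left(11 \right)}\right)^{2} = \left(-94 - 34\right)^{2} = \left(-128\right)^{2} = 16384$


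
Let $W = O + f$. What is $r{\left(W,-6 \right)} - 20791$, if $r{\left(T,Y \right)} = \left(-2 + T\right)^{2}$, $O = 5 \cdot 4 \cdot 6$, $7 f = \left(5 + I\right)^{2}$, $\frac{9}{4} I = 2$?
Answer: $- \frac{1823896574}{321489} \approx -5673.3$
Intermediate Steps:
$I = \frac{8}{9}$ ($I = \frac{4}{9} \cdot 2 = \frac{8}{9} \approx 0.88889$)
$f = \frac{2809}{567}$ ($f = \frac{\left(5 + \frac{8}{9}\right)^{2}}{7} = \frac{\left(\frac{53}{9}\right)^{2}}{7} = \frac{1}{7} \cdot \frac{2809}{81} = \frac{2809}{567} \approx 4.9541$)
$O = 120$ ($O = 20 \cdot 6 = 120$)
$W = \frac{70849}{567}$ ($W = 120 + \frac{2809}{567} = \frac{70849}{567} \approx 124.95$)
$r{\left(W,-6 \right)} - 20791 = \left(-2 + \frac{70849}{567}\right)^{2} - 20791 = \left(\frac{69715}{567}\right)^{2} - 20791 = \frac{4860181225}{321489} - 20791 = - \frac{1823896574}{321489}$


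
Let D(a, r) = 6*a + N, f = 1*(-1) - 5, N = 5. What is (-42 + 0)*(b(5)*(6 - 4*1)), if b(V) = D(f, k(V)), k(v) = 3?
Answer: 2604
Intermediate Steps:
f = -6 (f = -1 - 5 = -6)
D(a, r) = 5 + 6*a (D(a, r) = 6*a + 5 = 5 + 6*a)
b(V) = -31 (b(V) = 5 + 6*(-6) = 5 - 36 = -31)
(-42 + 0)*(b(5)*(6 - 4*1)) = (-42 + 0)*(-31*(6 - 4*1)) = -(-1302)*(6 - 4) = -(-1302)*2 = -42*(-62) = 2604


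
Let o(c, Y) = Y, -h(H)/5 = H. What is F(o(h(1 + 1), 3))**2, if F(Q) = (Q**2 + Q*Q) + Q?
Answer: 441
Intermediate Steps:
h(H) = -5*H
F(Q) = Q + 2*Q**2 (F(Q) = (Q**2 + Q**2) + Q = 2*Q**2 + Q = Q + 2*Q**2)
F(o(h(1 + 1), 3))**2 = (3*(1 + 2*3))**2 = (3*(1 + 6))**2 = (3*7)**2 = 21**2 = 441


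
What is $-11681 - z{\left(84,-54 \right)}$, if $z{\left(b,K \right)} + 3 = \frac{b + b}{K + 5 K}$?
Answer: $- \frac{315292}{27} \approx -11677.0$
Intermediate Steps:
$z{\left(b,K \right)} = -3 + \frac{b}{3 K}$ ($z{\left(b,K \right)} = -3 + \frac{b + b}{K + 5 K} = -3 + \frac{2 b}{6 K} = -3 + 2 b \frac{1}{6 K} = -3 + \frac{b}{3 K}$)
$-11681 - z{\left(84,-54 \right)} = -11681 - \left(-3 + \frac{1}{3} \cdot 84 \frac{1}{-54}\right) = -11681 - \left(-3 + \frac{1}{3} \cdot 84 \left(- \frac{1}{54}\right)\right) = -11681 - \left(-3 - \frac{14}{27}\right) = -11681 - - \frac{95}{27} = -11681 + \frac{95}{27} = - \frac{315292}{27}$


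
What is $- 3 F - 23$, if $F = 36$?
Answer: $-131$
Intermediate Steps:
$- 3 F - 23 = \left(-3\right) 36 - 23 = -108 - 23 = -131$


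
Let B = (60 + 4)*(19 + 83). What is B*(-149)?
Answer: -972672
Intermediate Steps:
B = 6528 (B = 64*102 = 6528)
B*(-149) = 6528*(-149) = -972672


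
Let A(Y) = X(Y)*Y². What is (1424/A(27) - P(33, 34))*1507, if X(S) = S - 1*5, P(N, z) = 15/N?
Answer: -401821/729 ≈ -551.19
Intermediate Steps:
X(S) = -5 + S (X(S) = S - 5 = -5 + S)
A(Y) = Y²*(-5 + Y) (A(Y) = (-5 + Y)*Y² = Y²*(-5 + Y))
(1424/A(27) - P(33, 34))*1507 = (1424/((27²*(-5 + 27))) - 15/33)*1507 = (1424/((729*22)) - 15/33)*1507 = (1424/16038 - 1*5/11)*1507 = (1424*(1/16038) - 5/11)*1507 = (712/8019 - 5/11)*1507 = -2933/8019*1507 = -401821/729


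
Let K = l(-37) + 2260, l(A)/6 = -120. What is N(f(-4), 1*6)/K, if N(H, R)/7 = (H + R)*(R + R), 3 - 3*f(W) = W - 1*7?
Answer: 32/55 ≈ 0.58182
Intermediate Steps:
l(A) = -720 (l(A) = 6*(-120) = -720)
f(W) = 10/3 - W/3 (f(W) = 1 - (W - 1*7)/3 = 1 - (W - 7)/3 = 1 - (-7 + W)/3 = 1 + (7/3 - W/3) = 10/3 - W/3)
N(H, R) = 14*R*(H + R) (N(H, R) = 7*((H + R)*(R + R)) = 7*((H + R)*(2*R)) = 7*(2*R*(H + R)) = 14*R*(H + R))
K = 1540 (K = -720 + 2260 = 1540)
N(f(-4), 1*6)/K = (14*(1*6)*((10/3 - ⅓*(-4)) + 1*6))/1540 = (14*6*((10/3 + 4/3) + 6))*(1/1540) = (14*6*(14/3 + 6))*(1/1540) = (14*6*(32/3))*(1/1540) = 896*(1/1540) = 32/55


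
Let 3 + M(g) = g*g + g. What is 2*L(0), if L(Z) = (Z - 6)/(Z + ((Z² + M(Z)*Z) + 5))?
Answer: -12/5 ≈ -2.4000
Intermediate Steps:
M(g) = -3 + g + g² (M(g) = -3 + (g*g + g) = -3 + (g² + g) = -3 + (g + g²) = -3 + g + g²)
L(Z) = (-6 + Z)/(5 + Z + Z² + Z*(-3 + Z + Z²)) (L(Z) = (Z - 6)/(Z + ((Z² + (-3 + Z + Z²)*Z) + 5)) = (-6 + Z)/(Z + ((Z² + Z*(-3 + Z + Z²)) + 5)) = (-6 + Z)/(Z + (5 + Z² + Z*(-3 + Z + Z²))) = (-6 + Z)/(5 + Z + Z² + Z*(-3 + Z + Z²)))
2*L(0) = 2*((-6 + 0)/(5 + 0³ - 2*0 + 2*0²)) = 2*(-6/(5 + 0 + 0 + 2*0)) = 2*(-6/(5 + 0 + 0 + 0)) = 2*(-6/5) = -12/5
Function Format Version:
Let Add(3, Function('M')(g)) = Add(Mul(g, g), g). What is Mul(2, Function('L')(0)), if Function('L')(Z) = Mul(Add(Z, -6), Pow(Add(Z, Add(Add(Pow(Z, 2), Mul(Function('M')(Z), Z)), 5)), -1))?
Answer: Rational(-12, 5) ≈ -2.4000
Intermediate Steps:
Function('M')(g) = Add(-3, g, Pow(g, 2)) (Function('M')(g) = Add(-3, Add(Mul(g, g), g)) = Add(-3, Add(Pow(g, 2), g)) = Add(-3, Add(g, Pow(g, 2))) = Add(-3, g, Pow(g, 2)))
Function('L')(Z) = Mul(Pow(Add(5, Z, Pow(Z, 2), Mul(Z, Add(-3, Z, Pow(Z, 2)))), -1), Add(-6, Z)) (Function('L')(Z) = Mul(Add(Z, -6), Pow(Add(Z, Add(Add(Pow(Z, 2), Mul(Add(-3, Z, Pow(Z, 2)), Z)), 5)), -1)) = Mul(Add(-6, Z), Pow(Add(Z, Add(Add(Pow(Z, 2), Mul(Z, Add(-3, Z, Pow(Z, 2)))), 5)), -1)) = Mul(Add(-6, Z), Pow(Add(Z, Add(5, Pow(Z, 2), Mul(Z, Add(-3, Z, Pow(Z, 2))))), -1)) = Mul(Add(-6, Z), Pow(Add(5, Z, Pow(Z, 2), Mul(Z, Add(-3, Z, Pow(Z, 2)))), -1)) = Mul(Pow(Add(5, Z, Pow(Z, 2), Mul(Z, Add(-3, Z, Pow(Z, 2)))), -1), Add(-6, Z)))
Mul(2, Function('L')(0)) = Mul(2, Mul(Pow(Add(5, Pow(0, 3), Mul(-2, 0), Mul(2, Pow(0, 2))), -1), Add(-6, 0))) = Mul(2, Mul(Pow(Add(5, 0, 0, Mul(2, 0)), -1), -6)) = Mul(2, Mul(Pow(Add(5, 0, 0, 0), -1), -6)) = Mul(2, Mul(Pow(5, -1), -6)) = Mul(2, Mul(Rational(1, 5), -6)) = Mul(2, Rational(-6, 5)) = Rational(-12, 5)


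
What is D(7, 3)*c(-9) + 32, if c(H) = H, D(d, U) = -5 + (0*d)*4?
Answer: 77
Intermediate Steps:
D(d, U) = -5 (D(d, U) = -5 + 0*4 = -5 + 0 = -5)
D(7, 3)*c(-9) + 32 = -5*(-9) + 32 = 45 + 32 = 77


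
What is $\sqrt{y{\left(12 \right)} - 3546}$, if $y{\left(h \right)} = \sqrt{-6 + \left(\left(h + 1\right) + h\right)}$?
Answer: $\sqrt{-3546 + \sqrt{19}} \approx 59.512 i$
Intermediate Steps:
$y{\left(h \right)} = \sqrt{-5 + 2 h}$ ($y{\left(h \right)} = \sqrt{-6 + \left(\left(1 + h\right) + h\right)} = \sqrt{-6 + \left(1 + 2 h\right)} = \sqrt{-5 + 2 h}$)
$\sqrt{y{\left(12 \right)} - 3546} = \sqrt{\sqrt{-5 + 2 \cdot 12} - 3546} = \sqrt{\sqrt{-5 + 24} - 3546} = \sqrt{\sqrt{19} - 3546} = \sqrt{-3546 + \sqrt{19}}$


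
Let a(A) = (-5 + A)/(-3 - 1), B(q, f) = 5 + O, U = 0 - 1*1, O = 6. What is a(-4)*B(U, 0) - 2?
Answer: 91/4 ≈ 22.750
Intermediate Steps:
U = -1 (U = 0 - 1 = -1)
B(q, f) = 11 (B(q, f) = 5 + 6 = 11)
a(A) = 5/4 - A/4 (a(A) = (-5 + A)/(-4) = (-5 + A)*(-¼) = 5/4 - A/4)
a(-4)*B(U, 0) - 2 = (5/4 - ¼*(-4))*11 - 2 = (5/4 + 1)*11 - 2 = (9/4)*11 - 2 = 99/4 - 2 = 91/4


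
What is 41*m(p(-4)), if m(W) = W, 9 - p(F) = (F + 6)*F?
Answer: 697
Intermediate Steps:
p(F) = 9 - F*(6 + F) (p(F) = 9 - (F + 6)*F = 9 - (6 + F)*F = 9 - F*(6 + F))
41*m(p(-4)) = 41*(9 - 1*(-4)² - 6*(-4)) = 41*(9 - 1*16 + 24) = 41*(9 - 16 + 24) = 41*17 = 697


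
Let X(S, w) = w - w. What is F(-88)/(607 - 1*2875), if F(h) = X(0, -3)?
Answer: 0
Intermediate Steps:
X(S, w) = 0
F(h) = 0
F(-88)/(607 - 1*2875) = 0/(607 - 1*2875) = 0/(607 - 2875) = 0/(-2268) = 0*(-1/2268) = 0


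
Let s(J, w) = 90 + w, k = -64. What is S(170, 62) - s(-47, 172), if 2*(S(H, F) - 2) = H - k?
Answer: -143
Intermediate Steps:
S(H, F) = 34 + H/2 (S(H, F) = 2 + (H - 1*(-64))/2 = 2 + (H + 64)/2 = 2 + (64 + H)/2 = 2 + (32 + H/2) = 34 + H/2)
S(170, 62) - s(-47, 172) = (34 + (1/2)*170) - (90 + 172) = (34 + 85) - 1*262 = 119 - 262 = -143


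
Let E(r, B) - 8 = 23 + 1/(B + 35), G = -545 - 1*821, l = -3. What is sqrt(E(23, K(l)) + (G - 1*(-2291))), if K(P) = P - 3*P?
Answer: sqrt(1607077)/41 ≈ 30.920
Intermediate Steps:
G = -1366 (G = -545 - 821 = -1366)
K(P) = -2*P
E(r, B) = 31 + 1/(35 + B) (E(r, B) = 8 + (23 + 1/(B + 35)) = 8 + (23 + 1/(35 + B)) = 31 + 1/(35 + B))
sqrt(E(23, K(l)) + (G - 1*(-2291))) = sqrt((1086 + 31*(-2*(-3)))/(35 - 2*(-3)) + (-1366 - 1*(-2291))) = sqrt((1086 + 31*6)/(35 + 6) + (-1366 + 2291)) = sqrt((1086 + 186)/41 + 925) = sqrt((1/41)*1272 + 925) = sqrt(1272/41 + 925) = sqrt(39197/41) = sqrt(1607077)/41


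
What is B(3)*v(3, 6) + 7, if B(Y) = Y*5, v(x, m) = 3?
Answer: 52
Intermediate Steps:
B(Y) = 5*Y
B(3)*v(3, 6) + 7 = (5*3)*3 + 7 = 15*3 + 7 = 45 + 7 = 52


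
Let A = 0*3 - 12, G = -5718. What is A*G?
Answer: 68616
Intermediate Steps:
A = -12 (A = 0 - 12 = -12)
A*G = -12*(-5718) = 68616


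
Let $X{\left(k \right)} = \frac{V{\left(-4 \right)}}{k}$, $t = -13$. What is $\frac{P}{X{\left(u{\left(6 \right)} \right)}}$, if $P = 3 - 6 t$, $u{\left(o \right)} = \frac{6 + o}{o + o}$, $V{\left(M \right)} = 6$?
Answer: $\frac{27}{2} \approx 13.5$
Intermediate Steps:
$u{\left(o \right)} = \frac{6 + o}{2 o}$
$X{\left(k \right)} = \frac{6}{k}$
$P = 81$ ($P = 3 - -78 = 3 + 78 = 81$)
$\frac{P}{X{\left(u{\left(6 \right)} \right)}} = \frac{81}{6 \frac{1}{\frac{1}{2} \cdot \frac{1}{6} \left(6 + 6\right)}} = \frac{81}{6 \frac{1}{\frac{1}{2} \cdot \frac{1}{6} \cdot 12}} = \frac{81}{6 \cdot 1^{-1}} = \frac{81}{6 \cdot 1} = \frac{81}{6} = 81 \cdot \frac{1}{6} = \frac{27}{2}$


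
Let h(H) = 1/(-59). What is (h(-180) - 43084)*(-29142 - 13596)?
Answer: 108638158266/59 ≈ 1.8413e+9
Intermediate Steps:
h(H) = -1/59
(h(-180) - 43084)*(-29142 - 13596) = (-1/59 - 43084)*(-29142 - 13596) = -2541957/59*(-42738) = 108638158266/59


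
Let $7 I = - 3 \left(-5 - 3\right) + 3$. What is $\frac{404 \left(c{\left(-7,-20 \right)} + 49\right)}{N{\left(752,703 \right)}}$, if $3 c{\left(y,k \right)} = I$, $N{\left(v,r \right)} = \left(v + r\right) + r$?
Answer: $\frac{71104}{7553} \approx 9.414$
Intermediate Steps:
$N{\left(v,r \right)} = v + 2 r$ ($N{\left(v,r \right)} = \left(r + v\right) + r = v + 2 r$)
$I = \frac{27}{7}$ ($I = \frac{- 3 \left(-5 - 3\right) + 3}{7} = \frac{\left(-3\right) \left(-8\right) + 3}{7} = \frac{24 + 3}{7} = \frac{1}{7} \cdot 27 = \frac{27}{7} \approx 3.8571$)
$c{\left(y,k \right)} = \frac{9}{7}$ ($c{\left(y,k \right)} = \frac{1}{3} \cdot \frac{27}{7} = \frac{9}{7}$)
$\frac{404 \left(c{\left(-7,-20 \right)} + 49\right)}{N{\left(752,703 \right)}} = \frac{404 \left(\frac{9}{7} + 49\right)}{752 + 2 \cdot 703} = \frac{404 \cdot \frac{352}{7}}{752 + 1406} = \frac{142208}{7 \cdot 2158} = \frac{142208}{7} \cdot \frac{1}{2158} = \frac{71104}{7553}$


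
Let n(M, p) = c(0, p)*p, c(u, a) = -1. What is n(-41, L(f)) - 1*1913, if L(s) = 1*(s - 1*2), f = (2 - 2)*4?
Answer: -1911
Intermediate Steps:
f = 0 (f = 0*4 = 0)
L(s) = -2 + s (L(s) = 1*(s - 2) = 1*(-2 + s) = -2 + s)
n(M, p) = -p
n(-41, L(f)) - 1*1913 = -(-2 + 0) - 1*1913 = -1*(-2) - 1913 = 2 - 1913 = -1911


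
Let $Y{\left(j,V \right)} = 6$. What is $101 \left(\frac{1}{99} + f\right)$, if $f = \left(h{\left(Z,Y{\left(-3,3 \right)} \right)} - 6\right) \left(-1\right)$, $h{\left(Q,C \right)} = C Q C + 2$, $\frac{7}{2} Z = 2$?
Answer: $- \frac{1159177}{693} \approx -1672.7$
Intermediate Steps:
$Z = \frac{4}{7}$ ($Z = \frac{2}{7} \cdot 2 = \frac{4}{7} \approx 0.57143$)
$h{\left(Q,C \right)} = 2 + Q C^{2}$ ($h{\left(Q,C \right)} = Q C^{2} + 2 = 2 + Q C^{2}$)
$f = - \frac{116}{7}$ ($f = \left(\left(2 + \frac{4 \cdot 6^{2}}{7}\right) - 6\right) \left(-1\right) = \left(\left(2 + \frac{4}{7} \cdot 36\right) - 6\right) \left(-1\right) = \left(\left(2 + \frac{144}{7}\right) - 6\right) \left(-1\right) = \left(\frac{158}{7} - 6\right) \left(-1\right) = \frac{116}{7} \left(-1\right) = - \frac{116}{7} \approx -16.571$)
$101 \left(\frac{1}{99} + f\right) = 101 \left(\frac{1}{99} - \frac{116}{7}\right) = 101 \left(- \frac{11477}{693}\right) = - \frac{1159177}{693}$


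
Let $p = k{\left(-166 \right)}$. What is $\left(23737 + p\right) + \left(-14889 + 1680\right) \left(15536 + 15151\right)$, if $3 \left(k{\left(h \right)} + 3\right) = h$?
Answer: $- \frac{1215962713}{3} \approx -4.0532 \cdot 10^{8}$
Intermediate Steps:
$k{\left(h \right)} = -3 + \frac{h}{3}$
$p = - \frac{175}{3}$ ($p = -3 + \frac{1}{3} \left(-166\right) = -3 - \frac{166}{3} = - \frac{175}{3} \approx -58.333$)
$\left(23737 + p\right) + \left(-14889 + 1680\right) \left(15536 + 15151\right) = \left(23737 - \frac{175}{3}\right) + \left(-14889 + 1680\right) \left(15536 + 15151\right) = \frac{71036}{3} - 405344583 = - \frac{1215962713}{3}$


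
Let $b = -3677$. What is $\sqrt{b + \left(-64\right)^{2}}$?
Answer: $\sqrt{419} \approx 20.469$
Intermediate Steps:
$\sqrt{b + \left(-64\right)^{2}} = \sqrt{-3677 + \left(-64\right)^{2}} = \sqrt{-3677 + 4096} = \sqrt{419}$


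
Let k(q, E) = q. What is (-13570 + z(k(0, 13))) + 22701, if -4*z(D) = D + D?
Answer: 9131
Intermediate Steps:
z(D) = -D/2 (z(D) = -(D + D)/4 = -D/2)
(-13570 + z(k(0, 13))) + 22701 = (-13570 - 1/2*0) + 22701 = (-13570 + 0) + 22701 = -13570 + 22701 = 9131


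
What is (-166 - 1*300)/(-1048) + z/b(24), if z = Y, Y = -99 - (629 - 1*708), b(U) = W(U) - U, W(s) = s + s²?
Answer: 7733/18864 ≈ 0.40993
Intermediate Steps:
b(U) = -U + U*(1 + U) (b(U) = U*(1 + U) - U = -U + U*(1 + U))
Y = -20 (Y = -99 - (629 - 708) = -99 - 1*(-79) = -99 + 79 = -20)
z = -20
(-166 - 1*300)/(-1048) + z/b(24) = (-166 - 1*300)/(-1048) - 20/(24²) = (-166 - 300)*(-1/1048) - 20/576 = -466*(-1/1048) - 20*1/576 = 233/524 - 5/144 = 7733/18864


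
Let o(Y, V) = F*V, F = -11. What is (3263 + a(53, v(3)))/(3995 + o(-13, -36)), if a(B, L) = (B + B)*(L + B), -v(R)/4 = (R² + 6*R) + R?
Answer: -3839/4391 ≈ -0.87429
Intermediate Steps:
v(R) = -28*R - 4*R² (v(R) = -4*((R² + 6*R) + R) = -4*(R² + 7*R) = -28*R - 4*R²)
o(Y, V) = -11*V
a(B, L) = 2*B*(B + L) (a(B, L) = (2*B)*(B + L) = 2*B*(B + L))
(3263 + a(53, v(3)))/(3995 + o(-13, -36)) = (3263 + 2*53*(53 - 4*3*(7 + 3)))/(3995 - 11*(-36)) = (3263 + 2*53*(53 - 4*3*10))/(3995 + 396) = (3263 + 2*53*(53 - 120))/4391 = (3263 + 2*53*(-67))*(1/4391) = (3263 - 7102)*(1/4391) = -3839*1/4391 = -3839/4391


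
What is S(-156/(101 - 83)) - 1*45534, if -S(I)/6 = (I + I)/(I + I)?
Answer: -45540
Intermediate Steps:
S(I) = -6 (S(I) = -6*(I + I)/(I + I) = -6*2*I/(2*I) = -6*2*I*1/(2*I) = -6*1 = -6)
S(-156/(101 - 83)) - 1*45534 = -6 - 1*45534 = -6 - 45534 = -45540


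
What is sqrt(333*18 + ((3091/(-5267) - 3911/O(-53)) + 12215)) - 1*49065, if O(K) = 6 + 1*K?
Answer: -49065 + sqrt(1120920116608849)/247549 ≈ -48930.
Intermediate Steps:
O(K) = 6 + K
sqrt(333*18 + ((3091/(-5267) - 3911/O(-53)) + 12215)) - 1*49065 = sqrt(333*18 + ((3091/(-5267) - 3911/(6 - 53)) + 12215)) - 1*49065 = sqrt(5994 + ((3091*(-1/5267) - 3911/(-47)) + 12215)) - 49065 = sqrt(5994 + ((-3091/5267 - 3911*(-1/47)) + 12215)) - 49065 = sqrt(5994 + ((-3091/5267 + 3911/47) + 12215)) - 49065 = sqrt(5994 + (20453960/247549 + 12215)) - 49065 = sqrt(5994 + 3044264995/247549) - 49065 = sqrt(4528073701/247549) - 49065 = sqrt(1120920116608849)/247549 - 49065 = -49065 + sqrt(1120920116608849)/247549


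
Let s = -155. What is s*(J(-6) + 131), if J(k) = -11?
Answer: -18600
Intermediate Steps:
s*(J(-6) + 131) = -155*(-11 + 131) = -155*120 = -18600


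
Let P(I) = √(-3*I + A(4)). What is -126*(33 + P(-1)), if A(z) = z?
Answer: -4158 - 126*√7 ≈ -4491.4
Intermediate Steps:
P(I) = √(4 - 3*I) (P(I) = √(-3*I + 4) = √(4 - 3*I))
-126*(33 + P(-1)) = -126*(33 + √(4 - 3*(-1))) = -126*(33 + √(4 + 3)) = -126*(33 + √7) = -4158 - 126*√7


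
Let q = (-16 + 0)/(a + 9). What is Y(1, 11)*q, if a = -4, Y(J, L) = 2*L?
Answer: -352/5 ≈ -70.400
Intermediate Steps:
q = -16/5 (q = (-16 + 0)/(-4 + 9) = -16/5 ≈ -3.2000)
Y(1, 11)*q = (2*11)*(-16/5) = 22*(-16/5) = -352/5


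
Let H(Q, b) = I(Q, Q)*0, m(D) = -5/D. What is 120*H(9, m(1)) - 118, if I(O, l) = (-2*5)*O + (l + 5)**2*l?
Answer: -118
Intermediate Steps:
I(O, l) = -10*O + l*(5 + l)**2 (I(O, l) = -10*O + (5 + l)**2*l = -10*O + l*(5 + l)**2)
H(Q, b) = 0 (H(Q, b) = (-10*Q + Q*(5 + Q)**2)*0 = 0)
120*H(9, m(1)) - 118 = 120*0 - 118 = 0 - 118 = -118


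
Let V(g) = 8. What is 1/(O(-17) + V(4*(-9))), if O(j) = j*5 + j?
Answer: -1/94 ≈ -0.010638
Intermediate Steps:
O(j) = 6*j (O(j) = 5*j + j = 6*j)
1/(O(-17) + V(4*(-9))) = 1/(6*(-17) + 8) = 1/(-102 + 8) = 1/(-94) = -1/94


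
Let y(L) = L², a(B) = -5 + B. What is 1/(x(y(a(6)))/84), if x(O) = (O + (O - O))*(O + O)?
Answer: 42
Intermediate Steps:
x(O) = 2*O² (x(O) = (O + 0)*(2*O) = O*(2*O) = 2*O²)
1/(x(y(a(6)))/84) = 1/((2*((-5 + 6)²)²)/84) = 1/((2*(1²)²)*(1/84)) = 1/((2*1²)*(1/84)) = 1/((2*1)*(1/84)) = 1/(2*(1/84)) = 1/(1/42) = 42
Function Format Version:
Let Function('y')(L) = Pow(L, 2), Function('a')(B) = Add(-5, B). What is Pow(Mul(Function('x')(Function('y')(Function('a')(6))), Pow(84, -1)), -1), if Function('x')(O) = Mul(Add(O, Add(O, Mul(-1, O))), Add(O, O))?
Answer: 42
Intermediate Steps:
Function('x')(O) = Mul(2, Pow(O, 2)) (Function('x')(O) = Mul(Add(O, 0), Mul(2, O)) = Mul(O, Mul(2, O)) = Mul(2, Pow(O, 2)))
Pow(Mul(Function('x')(Function('y')(Function('a')(6))), Pow(84, -1)), -1) = Pow(Mul(Mul(2, Pow(Pow(Add(-5, 6), 2), 2)), Pow(84, -1)), -1) = Pow(Mul(Mul(2, Pow(Pow(1, 2), 2)), Rational(1, 84)), -1) = Pow(Mul(Mul(2, Pow(1, 2)), Rational(1, 84)), -1) = Pow(Mul(Mul(2, 1), Rational(1, 84)), -1) = Pow(Mul(2, Rational(1, 84)), -1) = Pow(Rational(1, 42), -1) = 42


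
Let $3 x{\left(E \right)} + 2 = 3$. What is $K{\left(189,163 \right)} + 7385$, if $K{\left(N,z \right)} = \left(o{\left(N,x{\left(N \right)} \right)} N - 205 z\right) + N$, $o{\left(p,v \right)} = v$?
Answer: $-25778$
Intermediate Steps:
$x{\left(E \right)} = \frac{1}{3}$ ($x{\left(E \right)} = - \frac{2}{3} + \frac{1}{3} \cdot 3 = - \frac{2}{3} + 1 = \frac{1}{3}$)
$K{\left(N,z \right)} = - 205 z + \frac{4 N}{3}$ ($K{\left(N,z \right)} = \left(\frac{N}{3} - 205 z\right) + N = \left(- 205 z + \frac{N}{3}\right) + N = - 205 z + \frac{4 N}{3}$)
$K{\left(189,163 \right)} + 7385 = \left(\left(-205\right) 163 + \frac{4}{3} \cdot 189\right) + 7385 = \left(-33415 + 252\right) + 7385 = -33163 + 7385 = -25778$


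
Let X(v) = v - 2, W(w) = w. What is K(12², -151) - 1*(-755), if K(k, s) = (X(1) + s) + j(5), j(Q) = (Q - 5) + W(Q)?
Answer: 608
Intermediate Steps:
j(Q) = -5 + 2*Q (j(Q) = (Q - 5) + Q = (-5 + Q) + Q = -5 + 2*Q)
X(v) = -2 + v
K(k, s) = 4 + s (K(k, s) = ((-2 + 1) + s) + (-5 + 2*5) = (-1 + s) + (-5 + 10) = (-1 + s) + 5 = 4 + s)
K(12², -151) - 1*(-755) = (4 - 151) - 1*(-755) = -147 + 755 = 608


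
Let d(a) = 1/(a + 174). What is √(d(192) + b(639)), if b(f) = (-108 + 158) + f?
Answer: 5*√3691842/366 ≈ 26.249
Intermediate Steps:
b(f) = 50 + f
d(a) = 1/(174 + a)
√(d(192) + b(639)) = √(1/(174 + 192) + (50 + 639)) = √(1/366 + 689) = √(252175/366) = 5*√3691842/366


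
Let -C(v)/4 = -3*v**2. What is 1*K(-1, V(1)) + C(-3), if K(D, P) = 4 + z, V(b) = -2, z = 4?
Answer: 116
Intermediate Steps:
K(D, P) = 8 (K(D, P) = 4 + 4 = 8)
C(v) = 12*v**2 (C(v) = -(-12)*v**2 = 12*v**2)
1*K(-1, V(1)) + C(-3) = 1*8 + 12*(-3)**2 = 8 + 12*9 = 8 + 108 = 116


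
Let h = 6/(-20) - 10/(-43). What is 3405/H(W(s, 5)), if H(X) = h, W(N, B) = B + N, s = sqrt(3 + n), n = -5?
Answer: -1464150/29 ≈ -50488.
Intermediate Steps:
h = -29/430 (h = 6*(-1/20) - 10*(-1/43) = -3/10 + 10/43 = -29/430 ≈ -0.067442)
s = I*sqrt(2) (s = sqrt(3 - 5) = sqrt(-2) = I*sqrt(2) ≈ 1.4142*I)
H(X) = -29/430
3405/H(W(s, 5)) = 3405/(-29/430) = 3405*(-430/29) = -1464150/29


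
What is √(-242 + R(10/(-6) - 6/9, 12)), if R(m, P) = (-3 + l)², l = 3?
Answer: 11*I*√2 ≈ 15.556*I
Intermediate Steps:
R(m, P) = 0 (R(m, P) = (-3 + 3)² = 0² = 0)
√(-242 + R(10/(-6) - 6/9, 12)) = √(-242 + 0) = √(-242) = 11*I*√2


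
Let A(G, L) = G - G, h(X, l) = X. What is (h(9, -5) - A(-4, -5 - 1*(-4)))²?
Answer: 81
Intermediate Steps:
A(G, L) = 0
(h(9, -5) - A(-4, -5 - 1*(-4)))² = (9 - 1*0)² = (9 + 0)² = 9² = 81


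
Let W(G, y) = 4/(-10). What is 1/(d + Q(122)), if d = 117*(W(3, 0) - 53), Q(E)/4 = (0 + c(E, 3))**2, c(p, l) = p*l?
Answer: 5/2647881 ≈ 1.8883e-6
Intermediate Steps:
c(p, l) = l*p
W(G, y) = -2/5 (W(G, y) = 4*(-1/10) = -2/5)
Q(E) = 36*E**2 (Q(E) = 4*(0 + 3*E)**2 = 4*(3*E)**2 = 4*(9*E**2) = 36*E**2)
d = -31239/5 (d = 117*(-2/5 - 53) = 117*(-267/5) = -31239/5 ≈ -6247.8)
1/(d + Q(122)) = 1/(-31239/5 + 36*122**2) = 1/(-31239/5 + 36*14884) = 1/(-31239/5 + 535824) = 1/(2647881/5) = 5/2647881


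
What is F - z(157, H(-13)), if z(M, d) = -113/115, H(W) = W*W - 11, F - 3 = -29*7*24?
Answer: -559822/115 ≈ -4868.0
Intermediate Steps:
F = -4869 (F = 3 - 29*7*24 = 3 - 203*24 = 3 - 4872 = -4869)
H(W) = -11 + W² (H(W) = W² - 11 = -11 + W²)
z(M, d) = -113/115 (z(M, d) = -113*1/115 = -113/115)
F - z(157, H(-13)) = -4869 - 1*(-113/115) = -4869 + 113/115 = -559822/115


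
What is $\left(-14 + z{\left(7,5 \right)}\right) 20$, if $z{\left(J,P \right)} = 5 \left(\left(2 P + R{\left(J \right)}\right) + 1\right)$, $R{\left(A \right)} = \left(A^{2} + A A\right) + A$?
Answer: $11320$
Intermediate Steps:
$R{\left(A \right)} = A + 2 A^{2}$ ($R{\left(A \right)} = \left(A^{2} + A^{2}\right) + A = 2 A^{2} + A = A + 2 A^{2}$)
$z{\left(J,P \right)} = 5 + 10 P + 5 J \left(1 + 2 J\right)$ ($z{\left(J,P \right)} = 5 \left(\left(2 P + J \left(1 + 2 J\right)\right) + 1\right) = 5 \left(1 + 2 P + J \left(1 + 2 J\right)\right) = 5 + 10 P + 5 J \left(1 + 2 J\right)$)
$\left(-14 + z{\left(7,5 \right)}\right) 20 = \left(-14 + \left(5 + 10 \cdot 5 + 5 \cdot 7 \left(1 + 2 \cdot 7\right)\right)\right) 20 = \left(-14 + \left(5 + 50 + 5 \cdot 7 \left(1 + 14\right)\right)\right) 20 = \left(-14 + \left(5 + 50 + 5 \cdot 7 \cdot 15\right)\right) 20 = \left(-14 + \left(5 + 50 + 525\right)\right) 20 = \left(-14 + 580\right) 20 = 566 \cdot 20 = 11320$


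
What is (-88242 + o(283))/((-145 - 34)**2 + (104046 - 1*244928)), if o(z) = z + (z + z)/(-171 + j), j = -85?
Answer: 11259035/13931648 ≈ 0.80816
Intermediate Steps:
o(z) = 127*z/128 (o(z) = z + (z + z)/(-171 - 85) = z + (2*z)/(-256) = z + (2*z)*(-1/256) = z - z/128 = 127*z/128)
(-88242 + o(283))/((-145 - 34)**2 + (104046 - 1*244928)) = (-88242 + (127/128)*283)/((-145 - 34)**2 + (104046 - 1*244928)) = (-88242 + 35941/128)/((-179)**2 + (104046 - 244928)) = -11259035/(128*(32041 - 140882)) = -11259035/128/(-108841) = -11259035/128*(-1/108841) = 11259035/13931648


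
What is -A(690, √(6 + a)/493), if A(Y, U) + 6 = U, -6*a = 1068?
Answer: 6 - 2*I*√43/493 ≈ 6.0 - 0.026602*I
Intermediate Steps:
a = -178 (a = -⅙*1068 = -178)
A(Y, U) = -6 + U
-A(690, √(6 + a)/493) = -(-6 + √(6 - 178)/493) = -(-6 + √(-172)*(1/493)) = -(-6 + (2*I*√43)*(1/493)) = -(-6 + 2*I*√43/493) = 6 - 2*I*√43/493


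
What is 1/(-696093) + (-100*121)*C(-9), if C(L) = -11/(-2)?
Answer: -46324989151/696093 ≈ -66550.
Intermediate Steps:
C(L) = 11/2 (C(L) = -11*(-1/2) = 11/2)
1/(-696093) + (-100*121)*C(-9) = 1/(-696093) - 100*121*(11/2) = -1/696093 - 12100*11/2 = -1/696093 - 66550 = -46324989151/696093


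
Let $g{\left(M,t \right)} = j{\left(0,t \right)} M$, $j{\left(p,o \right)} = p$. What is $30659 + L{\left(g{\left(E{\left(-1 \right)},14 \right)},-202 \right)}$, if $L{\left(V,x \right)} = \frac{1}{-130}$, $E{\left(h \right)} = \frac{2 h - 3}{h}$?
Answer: $\frac{3985669}{130} \approx 30659.0$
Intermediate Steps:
$E{\left(h \right)} = \frac{-3 + 2 h}{h}$
$g{\left(M,t \right)} = 0$ ($g{\left(M,t \right)} = 0 M = 0$)
$L{\left(V,x \right)} = - \frac{1}{130}$
$30659 + L{\left(g{\left(E{\left(-1 \right)},14 \right)},-202 \right)} = 30659 - \frac{1}{130} = \frac{3985669}{130}$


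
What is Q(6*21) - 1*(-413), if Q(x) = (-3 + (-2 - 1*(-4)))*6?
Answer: 407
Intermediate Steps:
Q(x) = -6 (Q(x) = (-3 + (-2 + 4))*6 = (-3 + 2)*6 = -1*6 = -6)
Q(6*21) - 1*(-413) = -6 - 1*(-413) = -6 + 413 = 407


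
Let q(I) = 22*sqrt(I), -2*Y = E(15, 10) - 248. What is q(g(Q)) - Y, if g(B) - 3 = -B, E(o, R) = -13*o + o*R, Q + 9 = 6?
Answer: -293/2 + 22*sqrt(6) ≈ -92.611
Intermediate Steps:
Q = -3 (Q = -9 + 6 = -3)
E(o, R) = -13*o + R*o
g(B) = 3 - B
Y = 293/2 (Y = -(15*(-13 + 10) - 248)/2 = -(15*(-3) - 248)/2 = -(-45 - 248)/2 = -1/2*(-293) = 293/2 ≈ 146.50)
q(g(Q)) - Y = 22*sqrt(3 - 1*(-3)) - 1*293/2 = 22*sqrt(3 + 3) - 293/2 = 22*sqrt(6) - 293/2 = -293/2 + 22*sqrt(6)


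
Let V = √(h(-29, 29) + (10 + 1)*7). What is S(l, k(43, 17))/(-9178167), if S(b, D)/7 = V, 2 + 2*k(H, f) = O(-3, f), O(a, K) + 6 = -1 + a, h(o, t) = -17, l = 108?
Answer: -14*√15/9178167 ≈ -5.9077e-6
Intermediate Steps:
O(a, K) = -7 + a (O(a, K) = -6 + (-1 + a) = -7 + a)
k(H, f) = -6 (k(H, f) = -1 + (-7 - 3)/2 = -1 + (½)*(-10) = -1 - 5 = -6)
V = 2*√15 (V = √(-17 + (10 + 1)*7) = √(-17 + 11*7) = √(-17 + 77) = √60 = 2*√15 ≈ 7.7460)
S(b, D) = 14*√15 (S(b, D) = 7*(2*√15) = 14*√15)
S(l, k(43, 17))/(-9178167) = (14*√15)/(-9178167) = (14*√15)*(-1/9178167) = -14*√15/9178167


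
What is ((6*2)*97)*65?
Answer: 75660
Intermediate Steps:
((6*2)*97)*65 = (12*97)*65 = 1164*65 = 75660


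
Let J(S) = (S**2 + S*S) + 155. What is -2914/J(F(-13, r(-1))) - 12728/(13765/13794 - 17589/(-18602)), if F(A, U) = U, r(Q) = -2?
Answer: -133450902506294/20321177237 ≈ -6567.1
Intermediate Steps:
J(S) = 155 + 2*S**2 (J(S) = (S**2 + S**2) + 155 = 2*S**2 + 155 = 155 + 2*S**2)
-2914/J(F(-13, r(-1))) - 12728/(13765/13794 - 17589/(-18602)) = -2914/(155 + 2*(-2)**2) - 12728/(13765/13794 - 17589/(-18602)) = -2914/(155 + 2*4) - 12728/(13765*(1/13794) - 17589*(-1/18602)) = -2914/(155 + 8) - 12728/(13765/13794 + 17589/18602) = -2914/163 - 12728/124669799/64148997 = -2914*1/163 - 12728*64148997/124669799 = -2914/163 - 816488433816/124669799 = -133450902506294/20321177237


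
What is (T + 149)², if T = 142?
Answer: 84681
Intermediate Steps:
(T + 149)² = (142 + 149)² = 291² = 84681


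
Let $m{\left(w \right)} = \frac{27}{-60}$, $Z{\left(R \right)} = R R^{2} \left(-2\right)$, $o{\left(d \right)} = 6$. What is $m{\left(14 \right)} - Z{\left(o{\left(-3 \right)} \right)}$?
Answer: $\frac{8631}{20} \approx 431.55$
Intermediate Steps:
$Z{\left(R \right)} = - 2 R^{3}$ ($Z{\left(R \right)} = R^{3} \left(-2\right) = - 2 R^{3}$)
$m{\left(w \right)} = - \frac{9}{20}$ ($m{\left(w \right)} = 27 \left(- \frac{1}{60}\right) = - \frac{9}{20}$)
$m{\left(14 \right)} - Z{\left(o{\left(-3 \right)} \right)} = - \frac{9}{20} - - 2 \cdot 6^{3} = - \frac{9}{20} - \left(-2\right) 216 = - \frac{9}{20} - -432 = - \frac{9}{20} + 432 = \frac{8631}{20}$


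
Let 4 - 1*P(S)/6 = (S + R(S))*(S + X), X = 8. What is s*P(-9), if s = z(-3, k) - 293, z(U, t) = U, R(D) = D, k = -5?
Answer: 24864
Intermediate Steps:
P(S) = 24 - 12*S*(8 + S) (P(S) = 24 - 6*(S + S)*(S + 8) = 24 - 6*2*S*(8 + S) = 24 - 12*S*(8 + S))
s = -296 (s = -3 - 293 = -296)
s*P(-9) = -296*(24 - 96*(-9) - 12*(-9)²) = -296*(24 + 864 - 12*81) = -296*(24 + 864 - 972) = -296*(-84) = 24864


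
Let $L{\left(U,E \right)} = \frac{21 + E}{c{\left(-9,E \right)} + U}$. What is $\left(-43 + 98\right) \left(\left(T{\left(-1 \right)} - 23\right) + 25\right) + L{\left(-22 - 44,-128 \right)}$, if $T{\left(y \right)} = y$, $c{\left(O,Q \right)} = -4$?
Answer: $\frac{3957}{70} \approx 56.529$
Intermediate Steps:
$L{\left(U,E \right)} = \frac{21 + E}{-4 + U}$
$\left(-43 + 98\right) \left(\left(T{\left(-1 \right)} - 23\right) + 25\right) + L{\left(-22 - 44,-128 \right)} = \left(-43 + 98\right) \left(\left(-1 - 23\right) + 25\right) + \frac{21 - 128}{-4 - 66} = 55 \left(-24 + 25\right) + \frac{1}{-4 - 66} \left(-107\right) = 55 \cdot 1 + \frac{1}{-70} \left(-107\right) = 55 - - \frac{107}{70} = 55 + \frac{107}{70} = \frac{3957}{70}$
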